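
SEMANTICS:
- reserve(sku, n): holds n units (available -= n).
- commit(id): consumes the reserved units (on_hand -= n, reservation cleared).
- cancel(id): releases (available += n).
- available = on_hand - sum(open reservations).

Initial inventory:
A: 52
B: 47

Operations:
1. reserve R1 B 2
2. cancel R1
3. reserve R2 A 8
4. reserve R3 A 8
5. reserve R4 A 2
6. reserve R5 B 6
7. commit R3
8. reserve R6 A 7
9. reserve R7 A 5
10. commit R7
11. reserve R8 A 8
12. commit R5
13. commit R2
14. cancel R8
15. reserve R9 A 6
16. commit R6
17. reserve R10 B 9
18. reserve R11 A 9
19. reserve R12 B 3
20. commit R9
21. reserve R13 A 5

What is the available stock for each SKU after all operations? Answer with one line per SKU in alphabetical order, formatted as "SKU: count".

Step 1: reserve R1 B 2 -> on_hand[A=52 B=47] avail[A=52 B=45] open={R1}
Step 2: cancel R1 -> on_hand[A=52 B=47] avail[A=52 B=47] open={}
Step 3: reserve R2 A 8 -> on_hand[A=52 B=47] avail[A=44 B=47] open={R2}
Step 4: reserve R3 A 8 -> on_hand[A=52 B=47] avail[A=36 B=47] open={R2,R3}
Step 5: reserve R4 A 2 -> on_hand[A=52 B=47] avail[A=34 B=47] open={R2,R3,R4}
Step 6: reserve R5 B 6 -> on_hand[A=52 B=47] avail[A=34 B=41] open={R2,R3,R4,R5}
Step 7: commit R3 -> on_hand[A=44 B=47] avail[A=34 B=41] open={R2,R4,R5}
Step 8: reserve R6 A 7 -> on_hand[A=44 B=47] avail[A=27 B=41] open={R2,R4,R5,R6}
Step 9: reserve R7 A 5 -> on_hand[A=44 B=47] avail[A=22 B=41] open={R2,R4,R5,R6,R7}
Step 10: commit R7 -> on_hand[A=39 B=47] avail[A=22 B=41] open={R2,R4,R5,R6}
Step 11: reserve R8 A 8 -> on_hand[A=39 B=47] avail[A=14 B=41] open={R2,R4,R5,R6,R8}
Step 12: commit R5 -> on_hand[A=39 B=41] avail[A=14 B=41] open={R2,R4,R6,R8}
Step 13: commit R2 -> on_hand[A=31 B=41] avail[A=14 B=41] open={R4,R6,R8}
Step 14: cancel R8 -> on_hand[A=31 B=41] avail[A=22 B=41] open={R4,R6}
Step 15: reserve R9 A 6 -> on_hand[A=31 B=41] avail[A=16 B=41] open={R4,R6,R9}
Step 16: commit R6 -> on_hand[A=24 B=41] avail[A=16 B=41] open={R4,R9}
Step 17: reserve R10 B 9 -> on_hand[A=24 B=41] avail[A=16 B=32] open={R10,R4,R9}
Step 18: reserve R11 A 9 -> on_hand[A=24 B=41] avail[A=7 B=32] open={R10,R11,R4,R9}
Step 19: reserve R12 B 3 -> on_hand[A=24 B=41] avail[A=7 B=29] open={R10,R11,R12,R4,R9}
Step 20: commit R9 -> on_hand[A=18 B=41] avail[A=7 B=29] open={R10,R11,R12,R4}
Step 21: reserve R13 A 5 -> on_hand[A=18 B=41] avail[A=2 B=29] open={R10,R11,R12,R13,R4}

Answer: A: 2
B: 29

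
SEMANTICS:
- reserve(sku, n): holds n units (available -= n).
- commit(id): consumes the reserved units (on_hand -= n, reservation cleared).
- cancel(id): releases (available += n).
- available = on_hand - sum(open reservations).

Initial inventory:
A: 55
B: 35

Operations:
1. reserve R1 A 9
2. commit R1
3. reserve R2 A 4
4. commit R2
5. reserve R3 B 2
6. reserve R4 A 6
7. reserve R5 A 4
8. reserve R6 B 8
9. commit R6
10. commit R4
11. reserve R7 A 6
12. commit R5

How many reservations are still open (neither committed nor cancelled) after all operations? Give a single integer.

Step 1: reserve R1 A 9 -> on_hand[A=55 B=35] avail[A=46 B=35] open={R1}
Step 2: commit R1 -> on_hand[A=46 B=35] avail[A=46 B=35] open={}
Step 3: reserve R2 A 4 -> on_hand[A=46 B=35] avail[A=42 B=35] open={R2}
Step 4: commit R2 -> on_hand[A=42 B=35] avail[A=42 B=35] open={}
Step 5: reserve R3 B 2 -> on_hand[A=42 B=35] avail[A=42 B=33] open={R3}
Step 6: reserve R4 A 6 -> on_hand[A=42 B=35] avail[A=36 B=33] open={R3,R4}
Step 7: reserve R5 A 4 -> on_hand[A=42 B=35] avail[A=32 B=33] open={R3,R4,R5}
Step 8: reserve R6 B 8 -> on_hand[A=42 B=35] avail[A=32 B=25] open={R3,R4,R5,R6}
Step 9: commit R6 -> on_hand[A=42 B=27] avail[A=32 B=25] open={R3,R4,R5}
Step 10: commit R4 -> on_hand[A=36 B=27] avail[A=32 B=25] open={R3,R5}
Step 11: reserve R7 A 6 -> on_hand[A=36 B=27] avail[A=26 B=25] open={R3,R5,R7}
Step 12: commit R5 -> on_hand[A=32 B=27] avail[A=26 B=25] open={R3,R7}
Open reservations: ['R3', 'R7'] -> 2

Answer: 2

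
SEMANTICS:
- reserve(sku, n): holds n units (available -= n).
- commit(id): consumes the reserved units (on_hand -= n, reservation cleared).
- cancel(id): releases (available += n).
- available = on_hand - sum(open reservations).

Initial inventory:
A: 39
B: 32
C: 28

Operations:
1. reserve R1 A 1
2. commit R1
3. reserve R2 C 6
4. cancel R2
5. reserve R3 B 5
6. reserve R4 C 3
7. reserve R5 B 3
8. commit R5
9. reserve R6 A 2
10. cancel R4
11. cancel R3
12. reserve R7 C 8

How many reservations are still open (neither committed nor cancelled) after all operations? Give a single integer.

Step 1: reserve R1 A 1 -> on_hand[A=39 B=32 C=28] avail[A=38 B=32 C=28] open={R1}
Step 2: commit R1 -> on_hand[A=38 B=32 C=28] avail[A=38 B=32 C=28] open={}
Step 3: reserve R2 C 6 -> on_hand[A=38 B=32 C=28] avail[A=38 B=32 C=22] open={R2}
Step 4: cancel R2 -> on_hand[A=38 B=32 C=28] avail[A=38 B=32 C=28] open={}
Step 5: reserve R3 B 5 -> on_hand[A=38 B=32 C=28] avail[A=38 B=27 C=28] open={R3}
Step 6: reserve R4 C 3 -> on_hand[A=38 B=32 C=28] avail[A=38 B=27 C=25] open={R3,R4}
Step 7: reserve R5 B 3 -> on_hand[A=38 B=32 C=28] avail[A=38 B=24 C=25] open={R3,R4,R5}
Step 8: commit R5 -> on_hand[A=38 B=29 C=28] avail[A=38 B=24 C=25] open={R3,R4}
Step 9: reserve R6 A 2 -> on_hand[A=38 B=29 C=28] avail[A=36 B=24 C=25] open={R3,R4,R6}
Step 10: cancel R4 -> on_hand[A=38 B=29 C=28] avail[A=36 B=24 C=28] open={R3,R6}
Step 11: cancel R3 -> on_hand[A=38 B=29 C=28] avail[A=36 B=29 C=28] open={R6}
Step 12: reserve R7 C 8 -> on_hand[A=38 B=29 C=28] avail[A=36 B=29 C=20] open={R6,R7}
Open reservations: ['R6', 'R7'] -> 2

Answer: 2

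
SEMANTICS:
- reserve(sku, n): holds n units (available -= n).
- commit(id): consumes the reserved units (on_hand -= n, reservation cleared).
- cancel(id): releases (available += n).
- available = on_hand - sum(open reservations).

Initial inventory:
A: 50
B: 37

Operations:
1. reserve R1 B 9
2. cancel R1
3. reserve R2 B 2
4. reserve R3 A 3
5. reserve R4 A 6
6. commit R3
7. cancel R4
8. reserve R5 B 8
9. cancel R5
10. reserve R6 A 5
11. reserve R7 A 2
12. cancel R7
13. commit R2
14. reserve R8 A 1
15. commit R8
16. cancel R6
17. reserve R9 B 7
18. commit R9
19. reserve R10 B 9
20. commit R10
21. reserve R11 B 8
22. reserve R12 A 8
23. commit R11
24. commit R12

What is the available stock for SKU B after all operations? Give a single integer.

Step 1: reserve R1 B 9 -> on_hand[A=50 B=37] avail[A=50 B=28] open={R1}
Step 2: cancel R1 -> on_hand[A=50 B=37] avail[A=50 B=37] open={}
Step 3: reserve R2 B 2 -> on_hand[A=50 B=37] avail[A=50 B=35] open={R2}
Step 4: reserve R3 A 3 -> on_hand[A=50 B=37] avail[A=47 B=35] open={R2,R3}
Step 5: reserve R4 A 6 -> on_hand[A=50 B=37] avail[A=41 B=35] open={R2,R3,R4}
Step 6: commit R3 -> on_hand[A=47 B=37] avail[A=41 B=35] open={R2,R4}
Step 7: cancel R4 -> on_hand[A=47 B=37] avail[A=47 B=35] open={R2}
Step 8: reserve R5 B 8 -> on_hand[A=47 B=37] avail[A=47 B=27] open={R2,R5}
Step 9: cancel R5 -> on_hand[A=47 B=37] avail[A=47 B=35] open={R2}
Step 10: reserve R6 A 5 -> on_hand[A=47 B=37] avail[A=42 B=35] open={R2,R6}
Step 11: reserve R7 A 2 -> on_hand[A=47 B=37] avail[A=40 B=35] open={R2,R6,R7}
Step 12: cancel R7 -> on_hand[A=47 B=37] avail[A=42 B=35] open={R2,R6}
Step 13: commit R2 -> on_hand[A=47 B=35] avail[A=42 B=35] open={R6}
Step 14: reserve R8 A 1 -> on_hand[A=47 B=35] avail[A=41 B=35] open={R6,R8}
Step 15: commit R8 -> on_hand[A=46 B=35] avail[A=41 B=35] open={R6}
Step 16: cancel R6 -> on_hand[A=46 B=35] avail[A=46 B=35] open={}
Step 17: reserve R9 B 7 -> on_hand[A=46 B=35] avail[A=46 B=28] open={R9}
Step 18: commit R9 -> on_hand[A=46 B=28] avail[A=46 B=28] open={}
Step 19: reserve R10 B 9 -> on_hand[A=46 B=28] avail[A=46 B=19] open={R10}
Step 20: commit R10 -> on_hand[A=46 B=19] avail[A=46 B=19] open={}
Step 21: reserve R11 B 8 -> on_hand[A=46 B=19] avail[A=46 B=11] open={R11}
Step 22: reserve R12 A 8 -> on_hand[A=46 B=19] avail[A=38 B=11] open={R11,R12}
Step 23: commit R11 -> on_hand[A=46 B=11] avail[A=38 B=11] open={R12}
Step 24: commit R12 -> on_hand[A=38 B=11] avail[A=38 B=11] open={}
Final available[B] = 11

Answer: 11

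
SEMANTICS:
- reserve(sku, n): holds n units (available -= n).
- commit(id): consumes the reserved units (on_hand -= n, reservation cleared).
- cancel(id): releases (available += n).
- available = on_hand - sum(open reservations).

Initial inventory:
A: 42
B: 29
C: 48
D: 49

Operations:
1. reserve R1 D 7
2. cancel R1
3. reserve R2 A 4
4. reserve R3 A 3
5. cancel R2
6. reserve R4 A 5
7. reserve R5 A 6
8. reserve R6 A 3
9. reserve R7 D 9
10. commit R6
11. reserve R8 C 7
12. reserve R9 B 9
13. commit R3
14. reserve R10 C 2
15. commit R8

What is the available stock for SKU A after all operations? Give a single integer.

Answer: 25

Derivation:
Step 1: reserve R1 D 7 -> on_hand[A=42 B=29 C=48 D=49] avail[A=42 B=29 C=48 D=42] open={R1}
Step 2: cancel R1 -> on_hand[A=42 B=29 C=48 D=49] avail[A=42 B=29 C=48 D=49] open={}
Step 3: reserve R2 A 4 -> on_hand[A=42 B=29 C=48 D=49] avail[A=38 B=29 C=48 D=49] open={R2}
Step 4: reserve R3 A 3 -> on_hand[A=42 B=29 C=48 D=49] avail[A=35 B=29 C=48 D=49] open={R2,R3}
Step 5: cancel R2 -> on_hand[A=42 B=29 C=48 D=49] avail[A=39 B=29 C=48 D=49] open={R3}
Step 6: reserve R4 A 5 -> on_hand[A=42 B=29 C=48 D=49] avail[A=34 B=29 C=48 D=49] open={R3,R4}
Step 7: reserve R5 A 6 -> on_hand[A=42 B=29 C=48 D=49] avail[A=28 B=29 C=48 D=49] open={R3,R4,R5}
Step 8: reserve R6 A 3 -> on_hand[A=42 B=29 C=48 D=49] avail[A=25 B=29 C=48 D=49] open={R3,R4,R5,R6}
Step 9: reserve R7 D 9 -> on_hand[A=42 B=29 C=48 D=49] avail[A=25 B=29 C=48 D=40] open={R3,R4,R5,R6,R7}
Step 10: commit R6 -> on_hand[A=39 B=29 C=48 D=49] avail[A=25 B=29 C=48 D=40] open={R3,R4,R5,R7}
Step 11: reserve R8 C 7 -> on_hand[A=39 B=29 C=48 D=49] avail[A=25 B=29 C=41 D=40] open={R3,R4,R5,R7,R8}
Step 12: reserve R9 B 9 -> on_hand[A=39 B=29 C=48 D=49] avail[A=25 B=20 C=41 D=40] open={R3,R4,R5,R7,R8,R9}
Step 13: commit R3 -> on_hand[A=36 B=29 C=48 D=49] avail[A=25 B=20 C=41 D=40] open={R4,R5,R7,R8,R9}
Step 14: reserve R10 C 2 -> on_hand[A=36 B=29 C=48 D=49] avail[A=25 B=20 C=39 D=40] open={R10,R4,R5,R7,R8,R9}
Step 15: commit R8 -> on_hand[A=36 B=29 C=41 D=49] avail[A=25 B=20 C=39 D=40] open={R10,R4,R5,R7,R9}
Final available[A] = 25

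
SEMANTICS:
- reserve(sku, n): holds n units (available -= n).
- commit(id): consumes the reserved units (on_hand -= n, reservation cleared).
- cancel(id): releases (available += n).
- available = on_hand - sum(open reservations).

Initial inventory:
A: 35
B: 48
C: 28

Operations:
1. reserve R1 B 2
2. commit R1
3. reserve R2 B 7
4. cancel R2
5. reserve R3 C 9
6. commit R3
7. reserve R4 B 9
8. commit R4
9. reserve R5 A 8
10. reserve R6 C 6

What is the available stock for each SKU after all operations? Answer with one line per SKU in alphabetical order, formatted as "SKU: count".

Step 1: reserve R1 B 2 -> on_hand[A=35 B=48 C=28] avail[A=35 B=46 C=28] open={R1}
Step 2: commit R1 -> on_hand[A=35 B=46 C=28] avail[A=35 B=46 C=28] open={}
Step 3: reserve R2 B 7 -> on_hand[A=35 B=46 C=28] avail[A=35 B=39 C=28] open={R2}
Step 4: cancel R2 -> on_hand[A=35 B=46 C=28] avail[A=35 B=46 C=28] open={}
Step 5: reserve R3 C 9 -> on_hand[A=35 B=46 C=28] avail[A=35 B=46 C=19] open={R3}
Step 6: commit R3 -> on_hand[A=35 B=46 C=19] avail[A=35 B=46 C=19] open={}
Step 7: reserve R4 B 9 -> on_hand[A=35 B=46 C=19] avail[A=35 B=37 C=19] open={R4}
Step 8: commit R4 -> on_hand[A=35 B=37 C=19] avail[A=35 B=37 C=19] open={}
Step 9: reserve R5 A 8 -> on_hand[A=35 B=37 C=19] avail[A=27 B=37 C=19] open={R5}
Step 10: reserve R6 C 6 -> on_hand[A=35 B=37 C=19] avail[A=27 B=37 C=13] open={R5,R6}

Answer: A: 27
B: 37
C: 13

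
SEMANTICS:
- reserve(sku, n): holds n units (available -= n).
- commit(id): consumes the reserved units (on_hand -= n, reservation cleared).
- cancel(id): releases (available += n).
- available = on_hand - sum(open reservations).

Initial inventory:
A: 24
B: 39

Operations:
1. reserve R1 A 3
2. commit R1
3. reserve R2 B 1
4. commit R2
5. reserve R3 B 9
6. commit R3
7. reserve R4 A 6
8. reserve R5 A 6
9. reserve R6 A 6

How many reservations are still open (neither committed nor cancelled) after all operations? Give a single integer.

Answer: 3

Derivation:
Step 1: reserve R1 A 3 -> on_hand[A=24 B=39] avail[A=21 B=39] open={R1}
Step 2: commit R1 -> on_hand[A=21 B=39] avail[A=21 B=39] open={}
Step 3: reserve R2 B 1 -> on_hand[A=21 B=39] avail[A=21 B=38] open={R2}
Step 4: commit R2 -> on_hand[A=21 B=38] avail[A=21 B=38] open={}
Step 5: reserve R3 B 9 -> on_hand[A=21 B=38] avail[A=21 B=29] open={R3}
Step 6: commit R3 -> on_hand[A=21 B=29] avail[A=21 B=29] open={}
Step 7: reserve R4 A 6 -> on_hand[A=21 B=29] avail[A=15 B=29] open={R4}
Step 8: reserve R5 A 6 -> on_hand[A=21 B=29] avail[A=9 B=29] open={R4,R5}
Step 9: reserve R6 A 6 -> on_hand[A=21 B=29] avail[A=3 B=29] open={R4,R5,R6}
Open reservations: ['R4', 'R5', 'R6'] -> 3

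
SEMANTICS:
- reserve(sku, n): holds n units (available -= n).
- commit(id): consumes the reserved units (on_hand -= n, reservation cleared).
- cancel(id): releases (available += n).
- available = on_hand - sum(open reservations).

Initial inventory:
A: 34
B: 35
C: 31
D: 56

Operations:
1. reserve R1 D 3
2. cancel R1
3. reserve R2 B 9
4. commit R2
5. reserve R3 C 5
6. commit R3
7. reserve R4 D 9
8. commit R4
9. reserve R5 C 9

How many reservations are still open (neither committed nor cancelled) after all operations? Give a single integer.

Step 1: reserve R1 D 3 -> on_hand[A=34 B=35 C=31 D=56] avail[A=34 B=35 C=31 D=53] open={R1}
Step 2: cancel R1 -> on_hand[A=34 B=35 C=31 D=56] avail[A=34 B=35 C=31 D=56] open={}
Step 3: reserve R2 B 9 -> on_hand[A=34 B=35 C=31 D=56] avail[A=34 B=26 C=31 D=56] open={R2}
Step 4: commit R2 -> on_hand[A=34 B=26 C=31 D=56] avail[A=34 B=26 C=31 D=56] open={}
Step 5: reserve R3 C 5 -> on_hand[A=34 B=26 C=31 D=56] avail[A=34 B=26 C=26 D=56] open={R3}
Step 6: commit R3 -> on_hand[A=34 B=26 C=26 D=56] avail[A=34 B=26 C=26 D=56] open={}
Step 7: reserve R4 D 9 -> on_hand[A=34 B=26 C=26 D=56] avail[A=34 B=26 C=26 D=47] open={R4}
Step 8: commit R4 -> on_hand[A=34 B=26 C=26 D=47] avail[A=34 B=26 C=26 D=47] open={}
Step 9: reserve R5 C 9 -> on_hand[A=34 B=26 C=26 D=47] avail[A=34 B=26 C=17 D=47] open={R5}
Open reservations: ['R5'] -> 1

Answer: 1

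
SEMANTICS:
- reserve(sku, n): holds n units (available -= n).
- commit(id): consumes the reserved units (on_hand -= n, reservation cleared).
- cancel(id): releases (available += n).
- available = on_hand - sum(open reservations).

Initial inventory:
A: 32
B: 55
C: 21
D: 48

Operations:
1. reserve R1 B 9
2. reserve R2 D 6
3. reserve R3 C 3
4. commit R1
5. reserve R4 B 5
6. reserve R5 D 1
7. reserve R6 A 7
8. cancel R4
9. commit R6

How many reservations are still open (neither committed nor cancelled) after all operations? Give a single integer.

Answer: 3

Derivation:
Step 1: reserve R1 B 9 -> on_hand[A=32 B=55 C=21 D=48] avail[A=32 B=46 C=21 D=48] open={R1}
Step 2: reserve R2 D 6 -> on_hand[A=32 B=55 C=21 D=48] avail[A=32 B=46 C=21 D=42] open={R1,R2}
Step 3: reserve R3 C 3 -> on_hand[A=32 B=55 C=21 D=48] avail[A=32 B=46 C=18 D=42] open={R1,R2,R3}
Step 4: commit R1 -> on_hand[A=32 B=46 C=21 D=48] avail[A=32 B=46 C=18 D=42] open={R2,R3}
Step 5: reserve R4 B 5 -> on_hand[A=32 B=46 C=21 D=48] avail[A=32 B=41 C=18 D=42] open={R2,R3,R4}
Step 6: reserve R5 D 1 -> on_hand[A=32 B=46 C=21 D=48] avail[A=32 B=41 C=18 D=41] open={R2,R3,R4,R5}
Step 7: reserve R6 A 7 -> on_hand[A=32 B=46 C=21 D=48] avail[A=25 B=41 C=18 D=41] open={R2,R3,R4,R5,R6}
Step 8: cancel R4 -> on_hand[A=32 B=46 C=21 D=48] avail[A=25 B=46 C=18 D=41] open={R2,R3,R5,R6}
Step 9: commit R6 -> on_hand[A=25 B=46 C=21 D=48] avail[A=25 B=46 C=18 D=41] open={R2,R3,R5}
Open reservations: ['R2', 'R3', 'R5'] -> 3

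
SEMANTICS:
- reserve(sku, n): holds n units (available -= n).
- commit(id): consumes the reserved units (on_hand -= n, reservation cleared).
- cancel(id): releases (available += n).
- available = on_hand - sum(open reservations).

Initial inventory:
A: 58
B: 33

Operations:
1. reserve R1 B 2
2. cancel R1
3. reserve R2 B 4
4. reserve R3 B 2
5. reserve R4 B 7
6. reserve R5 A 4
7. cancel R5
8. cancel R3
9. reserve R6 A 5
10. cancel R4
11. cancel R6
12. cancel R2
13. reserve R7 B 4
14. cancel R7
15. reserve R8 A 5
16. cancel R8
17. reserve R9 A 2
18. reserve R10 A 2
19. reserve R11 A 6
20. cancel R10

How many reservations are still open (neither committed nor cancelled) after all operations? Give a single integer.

Step 1: reserve R1 B 2 -> on_hand[A=58 B=33] avail[A=58 B=31] open={R1}
Step 2: cancel R1 -> on_hand[A=58 B=33] avail[A=58 B=33] open={}
Step 3: reserve R2 B 4 -> on_hand[A=58 B=33] avail[A=58 B=29] open={R2}
Step 4: reserve R3 B 2 -> on_hand[A=58 B=33] avail[A=58 B=27] open={R2,R3}
Step 5: reserve R4 B 7 -> on_hand[A=58 B=33] avail[A=58 B=20] open={R2,R3,R4}
Step 6: reserve R5 A 4 -> on_hand[A=58 B=33] avail[A=54 B=20] open={R2,R3,R4,R5}
Step 7: cancel R5 -> on_hand[A=58 B=33] avail[A=58 B=20] open={R2,R3,R4}
Step 8: cancel R3 -> on_hand[A=58 B=33] avail[A=58 B=22] open={R2,R4}
Step 9: reserve R6 A 5 -> on_hand[A=58 B=33] avail[A=53 B=22] open={R2,R4,R6}
Step 10: cancel R4 -> on_hand[A=58 B=33] avail[A=53 B=29] open={R2,R6}
Step 11: cancel R6 -> on_hand[A=58 B=33] avail[A=58 B=29] open={R2}
Step 12: cancel R2 -> on_hand[A=58 B=33] avail[A=58 B=33] open={}
Step 13: reserve R7 B 4 -> on_hand[A=58 B=33] avail[A=58 B=29] open={R7}
Step 14: cancel R7 -> on_hand[A=58 B=33] avail[A=58 B=33] open={}
Step 15: reserve R8 A 5 -> on_hand[A=58 B=33] avail[A=53 B=33] open={R8}
Step 16: cancel R8 -> on_hand[A=58 B=33] avail[A=58 B=33] open={}
Step 17: reserve R9 A 2 -> on_hand[A=58 B=33] avail[A=56 B=33] open={R9}
Step 18: reserve R10 A 2 -> on_hand[A=58 B=33] avail[A=54 B=33] open={R10,R9}
Step 19: reserve R11 A 6 -> on_hand[A=58 B=33] avail[A=48 B=33] open={R10,R11,R9}
Step 20: cancel R10 -> on_hand[A=58 B=33] avail[A=50 B=33] open={R11,R9}
Open reservations: ['R11', 'R9'] -> 2

Answer: 2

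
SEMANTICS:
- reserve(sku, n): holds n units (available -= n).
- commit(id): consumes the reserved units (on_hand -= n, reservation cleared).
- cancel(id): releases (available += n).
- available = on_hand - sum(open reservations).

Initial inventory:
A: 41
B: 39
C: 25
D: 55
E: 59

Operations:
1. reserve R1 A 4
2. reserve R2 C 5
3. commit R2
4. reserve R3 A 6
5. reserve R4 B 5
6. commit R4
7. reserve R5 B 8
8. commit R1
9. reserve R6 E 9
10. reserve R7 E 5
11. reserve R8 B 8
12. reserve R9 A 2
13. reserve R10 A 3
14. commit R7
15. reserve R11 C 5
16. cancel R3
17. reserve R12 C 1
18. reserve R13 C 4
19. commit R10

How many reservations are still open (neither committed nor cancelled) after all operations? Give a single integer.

Answer: 7

Derivation:
Step 1: reserve R1 A 4 -> on_hand[A=41 B=39 C=25 D=55 E=59] avail[A=37 B=39 C=25 D=55 E=59] open={R1}
Step 2: reserve R2 C 5 -> on_hand[A=41 B=39 C=25 D=55 E=59] avail[A=37 B=39 C=20 D=55 E=59] open={R1,R2}
Step 3: commit R2 -> on_hand[A=41 B=39 C=20 D=55 E=59] avail[A=37 B=39 C=20 D=55 E=59] open={R1}
Step 4: reserve R3 A 6 -> on_hand[A=41 B=39 C=20 D=55 E=59] avail[A=31 B=39 C=20 D=55 E=59] open={R1,R3}
Step 5: reserve R4 B 5 -> on_hand[A=41 B=39 C=20 D=55 E=59] avail[A=31 B=34 C=20 D=55 E=59] open={R1,R3,R4}
Step 6: commit R4 -> on_hand[A=41 B=34 C=20 D=55 E=59] avail[A=31 B=34 C=20 D=55 E=59] open={R1,R3}
Step 7: reserve R5 B 8 -> on_hand[A=41 B=34 C=20 D=55 E=59] avail[A=31 B=26 C=20 D=55 E=59] open={R1,R3,R5}
Step 8: commit R1 -> on_hand[A=37 B=34 C=20 D=55 E=59] avail[A=31 B=26 C=20 D=55 E=59] open={R3,R5}
Step 9: reserve R6 E 9 -> on_hand[A=37 B=34 C=20 D=55 E=59] avail[A=31 B=26 C=20 D=55 E=50] open={R3,R5,R6}
Step 10: reserve R7 E 5 -> on_hand[A=37 B=34 C=20 D=55 E=59] avail[A=31 B=26 C=20 D=55 E=45] open={R3,R5,R6,R7}
Step 11: reserve R8 B 8 -> on_hand[A=37 B=34 C=20 D=55 E=59] avail[A=31 B=18 C=20 D=55 E=45] open={R3,R5,R6,R7,R8}
Step 12: reserve R9 A 2 -> on_hand[A=37 B=34 C=20 D=55 E=59] avail[A=29 B=18 C=20 D=55 E=45] open={R3,R5,R6,R7,R8,R9}
Step 13: reserve R10 A 3 -> on_hand[A=37 B=34 C=20 D=55 E=59] avail[A=26 B=18 C=20 D=55 E=45] open={R10,R3,R5,R6,R7,R8,R9}
Step 14: commit R7 -> on_hand[A=37 B=34 C=20 D=55 E=54] avail[A=26 B=18 C=20 D=55 E=45] open={R10,R3,R5,R6,R8,R9}
Step 15: reserve R11 C 5 -> on_hand[A=37 B=34 C=20 D=55 E=54] avail[A=26 B=18 C=15 D=55 E=45] open={R10,R11,R3,R5,R6,R8,R9}
Step 16: cancel R3 -> on_hand[A=37 B=34 C=20 D=55 E=54] avail[A=32 B=18 C=15 D=55 E=45] open={R10,R11,R5,R6,R8,R9}
Step 17: reserve R12 C 1 -> on_hand[A=37 B=34 C=20 D=55 E=54] avail[A=32 B=18 C=14 D=55 E=45] open={R10,R11,R12,R5,R6,R8,R9}
Step 18: reserve R13 C 4 -> on_hand[A=37 B=34 C=20 D=55 E=54] avail[A=32 B=18 C=10 D=55 E=45] open={R10,R11,R12,R13,R5,R6,R8,R9}
Step 19: commit R10 -> on_hand[A=34 B=34 C=20 D=55 E=54] avail[A=32 B=18 C=10 D=55 E=45] open={R11,R12,R13,R5,R6,R8,R9}
Open reservations: ['R11', 'R12', 'R13', 'R5', 'R6', 'R8', 'R9'] -> 7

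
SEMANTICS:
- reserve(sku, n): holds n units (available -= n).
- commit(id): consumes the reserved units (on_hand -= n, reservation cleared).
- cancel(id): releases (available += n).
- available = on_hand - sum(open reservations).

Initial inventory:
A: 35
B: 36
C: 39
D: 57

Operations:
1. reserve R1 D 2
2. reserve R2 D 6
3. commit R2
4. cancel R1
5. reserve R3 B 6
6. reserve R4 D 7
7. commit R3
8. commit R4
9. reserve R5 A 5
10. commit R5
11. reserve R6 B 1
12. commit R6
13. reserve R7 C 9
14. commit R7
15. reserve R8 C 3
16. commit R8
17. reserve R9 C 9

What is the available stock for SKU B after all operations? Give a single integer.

Answer: 29

Derivation:
Step 1: reserve R1 D 2 -> on_hand[A=35 B=36 C=39 D=57] avail[A=35 B=36 C=39 D=55] open={R1}
Step 2: reserve R2 D 6 -> on_hand[A=35 B=36 C=39 D=57] avail[A=35 B=36 C=39 D=49] open={R1,R2}
Step 3: commit R2 -> on_hand[A=35 B=36 C=39 D=51] avail[A=35 B=36 C=39 D=49] open={R1}
Step 4: cancel R1 -> on_hand[A=35 B=36 C=39 D=51] avail[A=35 B=36 C=39 D=51] open={}
Step 5: reserve R3 B 6 -> on_hand[A=35 B=36 C=39 D=51] avail[A=35 B=30 C=39 D=51] open={R3}
Step 6: reserve R4 D 7 -> on_hand[A=35 B=36 C=39 D=51] avail[A=35 B=30 C=39 D=44] open={R3,R4}
Step 7: commit R3 -> on_hand[A=35 B=30 C=39 D=51] avail[A=35 B=30 C=39 D=44] open={R4}
Step 8: commit R4 -> on_hand[A=35 B=30 C=39 D=44] avail[A=35 B=30 C=39 D=44] open={}
Step 9: reserve R5 A 5 -> on_hand[A=35 B=30 C=39 D=44] avail[A=30 B=30 C=39 D=44] open={R5}
Step 10: commit R5 -> on_hand[A=30 B=30 C=39 D=44] avail[A=30 B=30 C=39 D=44] open={}
Step 11: reserve R6 B 1 -> on_hand[A=30 B=30 C=39 D=44] avail[A=30 B=29 C=39 D=44] open={R6}
Step 12: commit R6 -> on_hand[A=30 B=29 C=39 D=44] avail[A=30 B=29 C=39 D=44] open={}
Step 13: reserve R7 C 9 -> on_hand[A=30 B=29 C=39 D=44] avail[A=30 B=29 C=30 D=44] open={R7}
Step 14: commit R7 -> on_hand[A=30 B=29 C=30 D=44] avail[A=30 B=29 C=30 D=44] open={}
Step 15: reserve R8 C 3 -> on_hand[A=30 B=29 C=30 D=44] avail[A=30 B=29 C=27 D=44] open={R8}
Step 16: commit R8 -> on_hand[A=30 B=29 C=27 D=44] avail[A=30 B=29 C=27 D=44] open={}
Step 17: reserve R9 C 9 -> on_hand[A=30 B=29 C=27 D=44] avail[A=30 B=29 C=18 D=44] open={R9}
Final available[B] = 29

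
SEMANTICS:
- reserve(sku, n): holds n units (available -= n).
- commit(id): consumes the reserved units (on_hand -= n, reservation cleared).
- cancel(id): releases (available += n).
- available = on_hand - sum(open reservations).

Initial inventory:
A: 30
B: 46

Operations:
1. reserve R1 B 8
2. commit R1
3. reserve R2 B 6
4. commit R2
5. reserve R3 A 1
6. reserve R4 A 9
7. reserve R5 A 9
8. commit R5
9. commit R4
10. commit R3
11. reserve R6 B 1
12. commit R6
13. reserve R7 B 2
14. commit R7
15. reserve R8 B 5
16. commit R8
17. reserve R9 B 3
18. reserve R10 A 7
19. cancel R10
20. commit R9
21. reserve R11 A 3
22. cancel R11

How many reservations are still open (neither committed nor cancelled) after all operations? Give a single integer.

Step 1: reserve R1 B 8 -> on_hand[A=30 B=46] avail[A=30 B=38] open={R1}
Step 2: commit R1 -> on_hand[A=30 B=38] avail[A=30 B=38] open={}
Step 3: reserve R2 B 6 -> on_hand[A=30 B=38] avail[A=30 B=32] open={R2}
Step 4: commit R2 -> on_hand[A=30 B=32] avail[A=30 B=32] open={}
Step 5: reserve R3 A 1 -> on_hand[A=30 B=32] avail[A=29 B=32] open={R3}
Step 6: reserve R4 A 9 -> on_hand[A=30 B=32] avail[A=20 B=32] open={R3,R4}
Step 7: reserve R5 A 9 -> on_hand[A=30 B=32] avail[A=11 B=32] open={R3,R4,R5}
Step 8: commit R5 -> on_hand[A=21 B=32] avail[A=11 B=32] open={R3,R4}
Step 9: commit R4 -> on_hand[A=12 B=32] avail[A=11 B=32] open={R3}
Step 10: commit R3 -> on_hand[A=11 B=32] avail[A=11 B=32] open={}
Step 11: reserve R6 B 1 -> on_hand[A=11 B=32] avail[A=11 B=31] open={R6}
Step 12: commit R6 -> on_hand[A=11 B=31] avail[A=11 B=31] open={}
Step 13: reserve R7 B 2 -> on_hand[A=11 B=31] avail[A=11 B=29] open={R7}
Step 14: commit R7 -> on_hand[A=11 B=29] avail[A=11 B=29] open={}
Step 15: reserve R8 B 5 -> on_hand[A=11 B=29] avail[A=11 B=24] open={R8}
Step 16: commit R8 -> on_hand[A=11 B=24] avail[A=11 B=24] open={}
Step 17: reserve R9 B 3 -> on_hand[A=11 B=24] avail[A=11 B=21] open={R9}
Step 18: reserve R10 A 7 -> on_hand[A=11 B=24] avail[A=4 B=21] open={R10,R9}
Step 19: cancel R10 -> on_hand[A=11 B=24] avail[A=11 B=21] open={R9}
Step 20: commit R9 -> on_hand[A=11 B=21] avail[A=11 B=21] open={}
Step 21: reserve R11 A 3 -> on_hand[A=11 B=21] avail[A=8 B=21] open={R11}
Step 22: cancel R11 -> on_hand[A=11 B=21] avail[A=11 B=21] open={}
Open reservations: [] -> 0

Answer: 0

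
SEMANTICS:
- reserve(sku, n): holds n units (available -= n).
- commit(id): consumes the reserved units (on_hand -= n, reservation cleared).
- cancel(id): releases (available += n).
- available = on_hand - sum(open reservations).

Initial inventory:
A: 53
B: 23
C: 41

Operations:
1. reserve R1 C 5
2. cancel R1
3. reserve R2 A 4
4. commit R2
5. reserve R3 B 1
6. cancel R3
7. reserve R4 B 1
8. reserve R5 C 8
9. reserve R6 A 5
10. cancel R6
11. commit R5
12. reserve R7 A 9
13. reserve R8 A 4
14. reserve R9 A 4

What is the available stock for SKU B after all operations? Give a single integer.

Step 1: reserve R1 C 5 -> on_hand[A=53 B=23 C=41] avail[A=53 B=23 C=36] open={R1}
Step 2: cancel R1 -> on_hand[A=53 B=23 C=41] avail[A=53 B=23 C=41] open={}
Step 3: reserve R2 A 4 -> on_hand[A=53 B=23 C=41] avail[A=49 B=23 C=41] open={R2}
Step 4: commit R2 -> on_hand[A=49 B=23 C=41] avail[A=49 B=23 C=41] open={}
Step 5: reserve R3 B 1 -> on_hand[A=49 B=23 C=41] avail[A=49 B=22 C=41] open={R3}
Step 6: cancel R3 -> on_hand[A=49 B=23 C=41] avail[A=49 B=23 C=41] open={}
Step 7: reserve R4 B 1 -> on_hand[A=49 B=23 C=41] avail[A=49 B=22 C=41] open={R4}
Step 8: reserve R5 C 8 -> on_hand[A=49 B=23 C=41] avail[A=49 B=22 C=33] open={R4,R5}
Step 9: reserve R6 A 5 -> on_hand[A=49 B=23 C=41] avail[A=44 B=22 C=33] open={R4,R5,R6}
Step 10: cancel R6 -> on_hand[A=49 B=23 C=41] avail[A=49 B=22 C=33] open={R4,R5}
Step 11: commit R5 -> on_hand[A=49 B=23 C=33] avail[A=49 B=22 C=33] open={R4}
Step 12: reserve R7 A 9 -> on_hand[A=49 B=23 C=33] avail[A=40 B=22 C=33] open={R4,R7}
Step 13: reserve R8 A 4 -> on_hand[A=49 B=23 C=33] avail[A=36 B=22 C=33] open={R4,R7,R8}
Step 14: reserve R9 A 4 -> on_hand[A=49 B=23 C=33] avail[A=32 B=22 C=33] open={R4,R7,R8,R9}
Final available[B] = 22

Answer: 22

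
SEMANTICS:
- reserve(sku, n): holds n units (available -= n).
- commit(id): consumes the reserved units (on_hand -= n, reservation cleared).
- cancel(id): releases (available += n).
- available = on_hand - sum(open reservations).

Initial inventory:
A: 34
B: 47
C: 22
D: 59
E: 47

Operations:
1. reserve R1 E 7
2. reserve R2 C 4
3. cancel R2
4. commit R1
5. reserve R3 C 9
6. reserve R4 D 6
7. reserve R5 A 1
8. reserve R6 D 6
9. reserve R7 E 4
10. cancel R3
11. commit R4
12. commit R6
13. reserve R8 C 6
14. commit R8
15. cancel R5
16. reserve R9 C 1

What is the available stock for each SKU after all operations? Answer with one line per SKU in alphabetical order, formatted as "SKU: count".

Step 1: reserve R1 E 7 -> on_hand[A=34 B=47 C=22 D=59 E=47] avail[A=34 B=47 C=22 D=59 E=40] open={R1}
Step 2: reserve R2 C 4 -> on_hand[A=34 B=47 C=22 D=59 E=47] avail[A=34 B=47 C=18 D=59 E=40] open={R1,R2}
Step 3: cancel R2 -> on_hand[A=34 B=47 C=22 D=59 E=47] avail[A=34 B=47 C=22 D=59 E=40] open={R1}
Step 4: commit R1 -> on_hand[A=34 B=47 C=22 D=59 E=40] avail[A=34 B=47 C=22 D=59 E=40] open={}
Step 5: reserve R3 C 9 -> on_hand[A=34 B=47 C=22 D=59 E=40] avail[A=34 B=47 C=13 D=59 E=40] open={R3}
Step 6: reserve R4 D 6 -> on_hand[A=34 B=47 C=22 D=59 E=40] avail[A=34 B=47 C=13 D=53 E=40] open={R3,R4}
Step 7: reserve R5 A 1 -> on_hand[A=34 B=47 C=22 D=59 E=40] avail[A=33 B=47 C=13 D=53 E=40] open={R3,R4,R5}
Step 8: reserve R6 D 6 -> on_hand[A=34 B=47 C=22 D=59 E=40] avail[A=33 B=47 C=13 D=47 E=40] open={R3,R4,R5,R6}
Step 9: reserve R7 E 4 -> on_hand[A=34 B=47 C=22 D=59 E=40] avail[A=33 B=47 C=13 D=47 E=36] open={R3,R4,R5,R6,R7}
Step 10: cancel R3 -> on_hand[A=34 B=47 C=22 D=59 E=40] avail[A=33 B=47 C=22 D=47 E=36] open={R4,R5,R6,R7}
Step 11: commit R4 -> on_hand[A=34 B=47 C=22 D=53 E=40] avail[A=33 B=47 C=22 D=47 E=36] open={R5,R6,R7}
Step 12: commit R6 -> on_hand[A=34 B=47 C=22 D=47 E=40] avail[A=33 B=47 C=22 D=47 E=36] open={R5,R7}
Step 13: reserve R8 C 6 -> on_hand[A=34 B=47 C=22 D=47 E=40] avail[A=33 B=47 C=16 D=47 E=36] open={R5,R7,R8}
Step 14: commit R8 -> on_hand[A=34 B=47 C=16 D=47 E=40] avail[A=33 B=47 C=16 D=47 E=36] open={R5,R7}
Step 15: cancel R5 -> on_hand[A=34 B=47 C=16 D=47 E=40] avail[A=34 B=47 C=16 D=47 E=36] open={R7}
Step 16: reserve R9 C 1 -> on_hand[A=34 B=47 C=16 D=47 E=40] avail[A=34 B=47 C=15 D=47 E=36] open={R7,R9}

Answer: A: 34
B: 47
C: 15
D: 47
E: 36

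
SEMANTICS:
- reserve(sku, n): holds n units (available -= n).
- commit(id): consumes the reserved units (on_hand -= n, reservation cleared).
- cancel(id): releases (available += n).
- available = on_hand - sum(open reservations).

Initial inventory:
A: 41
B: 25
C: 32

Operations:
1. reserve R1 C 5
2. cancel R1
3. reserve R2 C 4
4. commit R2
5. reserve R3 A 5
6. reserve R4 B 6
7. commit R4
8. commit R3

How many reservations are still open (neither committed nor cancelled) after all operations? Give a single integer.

Answer: 0

Derivation:
Step 1: reserve R1 C 5 -> on_hand[A=41 B=25 C=32] avail[A=41 B=25 C=27] open={R1}
Step 2: cancel R1 -> on_hand[A=41 B=25 C=32] avail[A=41 B=25 C=32] open={}
Step 3: reserve R2 C 4 -> on_hand[A=41 B=25 C=32] avail[A=41 B=25 C=28] open={R2}
Step 4: commit R2 -> on_hand[A=41 B=25 C=28] avail[A=41 B=25 C=28] open={}
Step 5: reserve R3 A 5 -> on_hand[A=41 B=25 C=28] avail[A=36 B=25 C=28] open={R3}
Step 6: reserve R4 B 6 -> on_hand[A=41 B=25 C=28] avail[A=36 B=19 C=28] open={R3,R4}
Step 7: commit R4 -> on_hand[A=41 B=19 C=28] avail[A=36 B=19 C=28] open={R3}
Step 8: commit R3 -> on_hand[A=36 B=19 C=28] avail[A=36 B=19 C=28] open={}
Open reservations: [] -> 0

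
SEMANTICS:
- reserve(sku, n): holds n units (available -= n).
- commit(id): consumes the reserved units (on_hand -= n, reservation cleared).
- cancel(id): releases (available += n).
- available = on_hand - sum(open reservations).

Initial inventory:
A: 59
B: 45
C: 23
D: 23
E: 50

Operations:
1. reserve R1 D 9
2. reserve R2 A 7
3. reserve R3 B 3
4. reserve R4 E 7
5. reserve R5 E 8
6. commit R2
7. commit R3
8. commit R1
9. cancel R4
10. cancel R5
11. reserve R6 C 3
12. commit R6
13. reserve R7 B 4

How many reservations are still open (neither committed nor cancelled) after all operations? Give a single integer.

Step 1: reserve R1 D 9 -> on_hand[A=59 B=45 C=23 D=23 E=50] avail[A=59 B=45 C=23 D=14 E=50] open={R1}
Step 2: reserve R2 A 7 -> on_hand[A=59 B=45 C=23 D=23 E=50] avail[A=52 B=45 C=23 D=14 E=50] open={R1,R2}
Step 3: reserve R3 B 3 -> on_hand[A=59 B=45 C=23 D=23 E=50] avail[A=52 B=42 C=23 D=14 E=50] open={R1,R2,R3}
Step 4: reserve R4 E 7 -> on_hand[A=59 B=45 C=23 D=23 E=50] avail[A=52 B=42 C=23 D=14 E=43] open={R1,R2,R3,R4}
Step 5: reserve R5 E 8 -> on_hand[A=59 B=45 C=23 D=23 E=50] avail[A=52 B=42 C=23 D=14 E=35] open={R1,R2,R3,R4,R5}
Step 6: commit R2 -> on_hand[A=52 B=45 C=23 D=23 E=50] avail[A=52 B=42 C=23 D=14 E=35] open={R1,R3,R4,R5}
Step 7: commit R3 -> on_hand[A=52 B=42 C=23 D=23 E=50] avail[A=52 B=42 C=23 D=14 E=35] open={R1,R4,R5}
Step 8: commit R1 -> on_hand[A=52 B=42 C=23 D=14 E=50] avail[A=52 B=42 C=23 D=14 E=35] open={R4,R5}
Step 9: cancel R4 -> on_hand[A=52 B=42 C=23 D=14 E=50] avail[A=52 B=42 C=23 D=14 E=42] open={R5}
Step 10: cancel R5 -> on_hand[A=52 B=42 C=23 D=14 E=50] avail[A=52 B=42 C=23 D=14 E=50] open={}
Step 11: reserve R6 C 3 -> on_hand[A=52 B=42 C=23 D=14 E=50] avail[A=52 B=42 C=20 D=14 E=50] open={R6}
Step 12: commit R6 -> on_hand[A=52 B=42 C=20 D=14 E=50] avail[A=52 B=42 C=20 D=14 E=50] open={}
Step 13: reserve R7 B 4 -> on_hand[A=52 B=42 C=20 D=14 E=50] avail[A=52 B=38 C=20 D=14 E=50] open={R7}
Open reservations: ['R7'] -> 1

Answer: 1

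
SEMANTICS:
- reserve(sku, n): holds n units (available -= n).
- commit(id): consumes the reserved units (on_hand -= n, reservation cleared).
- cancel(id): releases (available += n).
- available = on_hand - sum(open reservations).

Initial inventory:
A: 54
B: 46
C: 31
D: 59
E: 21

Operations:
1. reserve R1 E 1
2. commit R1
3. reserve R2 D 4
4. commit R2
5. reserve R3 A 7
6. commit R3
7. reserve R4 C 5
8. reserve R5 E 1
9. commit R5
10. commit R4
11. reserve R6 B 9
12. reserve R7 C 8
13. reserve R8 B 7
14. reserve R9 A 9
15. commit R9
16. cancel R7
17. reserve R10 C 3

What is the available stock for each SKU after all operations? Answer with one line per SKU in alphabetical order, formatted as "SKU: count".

Answer: A: 38
B: 30
C: 23
D: 55
E: 19

Derivation:
Step 1: reserve R1 E 1 -> on_hand[A=54 B=46 C=31 D=59 E=21] avail[A=54 B=46 C=31 D=59 E=20] open={R1}
Step 2: commit R1 -> on_hand[A=54 B=46 C=31 D=59 E=20] avail[A=54 B=46 C=31 D=59 E=20] open={}
Step 3: reserve R2 D 4 -> on_hand[A=54 B=46 C=31 D=59 E=20] avail[A=54 B=46 C=31 D=55 E=20] open={R2}
Step 4: commit R2 -> on_hand[A=54 B=46 C=31 D=55 E=20] avail[A=54 B=46 C=31 D=55 E=20] open={}
Step 5: reserve R3 A 7 -> on_hand[A=54 B=46 C=31 D=55 E=20] avail[A=47 B=46 C=31 D=55 E=20] open={R3}
Step 6: commit R3 -> on_hand[A=47 B=46 C=31 D=55 E=20] avail[A=47 B=46 C=31 D=55 E=20] open={}
Step 7: reserve R4 C 5 -> on_hand[A=47 B=46 C=31 D=55 E=20] avail[A=47 B=46 C=26 D=55 E=20] open={R4}
Step 8: reserve R5 E 1 -> on_hand[A=47 B=46 C=31 D=55 E=20] avail[A=47 B=46 C=26 D=55 E=19] open={R4,R5}
Step 9: commit R5 -> on_hand[A=47 B=46 C=31 D=55 E=19] avail[A=47 B=46 C=26 D=55 E=19] open={R4}
Step 10: commit R4 -> on_hand[A=47 B=46 C=26 D=55 E=19] avail[A=47 B=46 C=26 D=55 E=19] open={}
Step 11: reserve R6 B 9 -> on_hand[A=47 B=46 C=26 D=55 E=19] avail[A=47 B=37 C=26 D=55 E=19] open={R6}
Step 12: reserve R7 C 8 -> on_hand[A=47 B=46 C=26 D=55 E=19] avail[A=47 B=37 C=18 D=55 E=19] open={R6,R7}
Step 13: reserve R8 B 7 -> on_hand[A=47 B=46 C=26 D=55 E=19] avail[A=47 B=30 C=18 D=55 E=19] open={R6,R7,R8}
Step 14: reserve R9 A 9 -> on_hand[A=47 B=46 C=26 D=55 E=19] avail[A=38 B=30 C=18 D=55 E=19] open={R6,R7,R8,R9}
Step 15: commit R9 -> on_hand[A=38 B=46 C=26 D=55 E=19] avail[A=38 B=30 C=18 D=55 E=19] open={R6,R7,R8}
Step 16: cancel R7 -> on_hand[A=38 B=46 C=26 D=55 E=19] avail[A=38 B=30 C=26 D=55 E=19] open={R6,R8}
Step 17: reserve R10 C 3 -> on_hand[A=38 B=46 C=26 D=55 E=19] avail[A=38 B=30 C=23 D=55 E=19] open={R10,R6,R8}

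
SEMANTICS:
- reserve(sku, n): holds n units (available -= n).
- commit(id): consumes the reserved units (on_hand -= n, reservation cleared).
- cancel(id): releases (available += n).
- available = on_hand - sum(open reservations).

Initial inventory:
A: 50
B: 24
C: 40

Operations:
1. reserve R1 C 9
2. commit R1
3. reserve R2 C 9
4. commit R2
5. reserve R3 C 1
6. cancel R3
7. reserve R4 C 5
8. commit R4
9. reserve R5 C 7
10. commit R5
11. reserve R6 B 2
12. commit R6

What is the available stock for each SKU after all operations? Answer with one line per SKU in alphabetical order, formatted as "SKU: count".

Step 1: reserve R1 C 9 -> on_hand[A=50 B=24 C=40] avail[A=50 B=24 C=31] open={R1}
Step 2: commit R1 -> on_hand[A=50 B=24 C=31] avail[A=50 B=24 C=31] open={}
Step 3: reserve R2 C 9 -> on_hand[A=50 B=24 C=31] avail[A=50 B=24 C=22] open={R2}
Step 4: commit R2 -> on_hand[A=50 B=24 C=22] avail[A=50 B=24 C=22] open={}
Step 5: reserve R3 C 1 -> on_hand[A=50 B=24 C=22] avail[A=50 B=24 C=21] open={R3}
Step 6: cancel R3 -> on_hand[A=50 B=24 C=22] avail[A=50 B=24 C=22] open={}
Step 7: reserve R4 C 5 -> on_hand[A=50 B=24 C=22] avail[A=50 B=24 C=17] open={R4}
Step 8: commit R4 -> on_hand[A=50 B=24 C=17] avail[A=50 B=24 C=17] open={}
Step 9: reserve R5 C 7 -> on_hand[A=50 B=24 C=17] avail[A=50 B=24 C=10] open={R5}
Step 10: commit R5 -> on_hand[A=50 B=24 C=10] avail[A=50 B=24 C=10] open={}
Step 11: reserve R6 B 2 -> on_hand[A=50 B=24 C=10] avail[A=50 B=22 C=10] open={R6}
Step 12: commit R6 -> on_hand[A=50 B=22 C=10] avail[A=50 B=22 C=10] open={}

Answer: A: 50
B: 22
C: 10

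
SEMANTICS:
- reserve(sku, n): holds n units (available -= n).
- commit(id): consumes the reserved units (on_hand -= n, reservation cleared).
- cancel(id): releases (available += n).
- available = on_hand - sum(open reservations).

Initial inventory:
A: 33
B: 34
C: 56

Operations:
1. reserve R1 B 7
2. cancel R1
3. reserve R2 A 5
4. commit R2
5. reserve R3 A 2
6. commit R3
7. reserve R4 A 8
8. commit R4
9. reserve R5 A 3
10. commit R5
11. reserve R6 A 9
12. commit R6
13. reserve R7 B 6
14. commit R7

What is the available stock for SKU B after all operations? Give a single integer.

Answer: 28

Derivation:
Step 1: reserve R1 B 7 -> on_hand[A=33 B=34 C=56] avail[A=33 B=27 C=56] open={R1}
Step 2: cancel R1 -> on_hand[A=33 B=34 C=56] avail[A=33 B=34 C=56] open={}
Step 3: reserve R2 A 5 -> on_hand[A=33 B=34 C=56] avail[A=28 B=34 C=56] open={R2}
Step 4: commit R2 -> on_hand[A=28 B=34 C=56] avail[A=28 B=34 C=56] open={}
Step 5: reserve R3 A 2 -> on_hand[A=28 B=34 C=56] avail[A=26 B=34 C=56] open={R3}
Step 6: commit R3 -> on_hand[A=26 B=34 C=56] avail[A=26 B=34 C=56] open={}
Step 7: reserve R4 A 8 -> on_hand[A=26 B=34 C=56] avail[A=18 B=34 C=56] open={R4}
Step 8: commit R4 -> on_hand[A=18 B=34 C=56] avail[A=18 B=34 C=56] open={}
Step 9: reserve R5 A 3 -> on_hand[A=18 B=34 C=56] avail[A=15 B=34 C=56] open={R5}
Step 10: commit R5 -> on_hand[A=15 B=34 C=56] avail[A=15 B=34 C=56] open={}
Step 11: reserve R6 A 9 -> on_hand[A=15 B=34 C=56] avail[A=6 B=34 C=56] open={R6}
Step 12: commit R6 -> on_hand[A=6 B=34 C=56] avail[A=6 B=34 C=56] open={}
Step 13: reserve R7 B 6 -> on_hand[A=6 B=34 C=56] avail[A=6 B=28 C=56] open={R7}
Step 14: commit R7 -> on_hand[A=6 B=28 C=56] avail[A=6 B=28 C=56] open={}
Final available[B] = 28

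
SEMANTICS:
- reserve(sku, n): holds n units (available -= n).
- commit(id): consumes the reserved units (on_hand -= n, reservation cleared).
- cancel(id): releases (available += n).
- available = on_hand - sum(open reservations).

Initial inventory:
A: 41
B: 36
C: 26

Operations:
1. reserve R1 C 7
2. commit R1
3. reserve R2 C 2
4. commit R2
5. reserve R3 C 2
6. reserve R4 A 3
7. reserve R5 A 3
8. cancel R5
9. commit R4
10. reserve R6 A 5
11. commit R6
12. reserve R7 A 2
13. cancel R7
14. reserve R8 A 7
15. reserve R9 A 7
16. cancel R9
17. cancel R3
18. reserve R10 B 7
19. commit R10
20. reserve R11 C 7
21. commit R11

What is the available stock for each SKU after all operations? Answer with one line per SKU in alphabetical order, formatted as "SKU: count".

Step 1: reserve R1 C 7 -> on_hand[A=41 B=36 C=26] avail[A=41 B=36 C=19] open={R1}
Step 2: commit R1 -> on_hand[A=41 B=36 C=19] avail[A=41 B=36 C=19] open={}
Step 3: reserve R2 C 2 -> on_hand[A=41 B=36 C=19] avail[A=41 B=36 C=17] open={R2}
Step 4: commit R2 -> on_hand[A=41 B=36 C=17] avail[A=41 B=36 C=17] open={}
Step 5: reserve R3 C 2 -> on_hand[A=41 B=36 C=17] avail[A=41 B=36 C=15] open={R3}
Step 6: reserve R4 A 3 -> on_hand[A=41 B=36 C=17] avail[A=38 B=36 C=15] open={R3,R4}
Step 7: reserve R5 A 3 -> on_hand[A=41 B=36 C=17] avail[A=35 B=36 C=15] open={R3,R4,R5}
Step 8: cancel R5 -> on_hand[A=41 B=36 C=17] avail[A=38 B=36 C=15] open={R3,R4}
Step 9: commit R4 -> on_hand[A=38 B=36 C=17] avail[A=38 B=36 C=15] open={R3}
Step 10: reserve R6 A 5 -> on_hand[A=38 B=36 C=17] avail[A=33 B=36 C=15] open={R3,R6}
Step 11: commit R6 -> on_hand[A=33 B=36 C=17] avail[A=33 B=36 C=15] open={R3}
Step 12: reserve R7 A 2 -> on_hand[A=33 B=36 C=17] avail[A=31 B=36 C=15] open={R3,R7}
Step 13: cancel R7 -> on_hand[A=33 B=36 C=17] avail[A=33 B=36 C=15] open={R3}
Step 14: reserve R8 A 7 -> on_hand[A=33 B=36 C=17] avail[A=26 B=36 C=15] open={R3,R8}
Step 15: reserve R9 A 7 -> on_hand[A=33 B=36 C=17] avail[A=19 B=36 C=15] open={R3,R8,R9}
Step 16: cancel R9 -> on_hand[A=33 B=36 C=17] avail[A=26 B=36 C=15] open={R3,R8}
Step 17: cancel R3 -> on_hand[A=33 B=36 C=17] avail[A=26 B=36 C=17] open={R8}
Step 18: reserve R10 B 7 -> on_hand[A=33 B=36 C=17] avail[A=26 B=29 C=17] open={R10,R8}
Step 19: commit R10 -> on_hand[A=33 B=29 C=17] avail[A=26 B=29 C=17] open={R8}
Step 20: reserve R11 C 7 -> on_hand[A=33 B=29 C=17] avail[A=26 B=29 C=10] open={R11,R8}
Step 21: commit R11 -> on_hand[A=33 B=29 C=10] avail[A=26 B=29 C=10] open={R8}

Answer: A: 26
B: 29
C: 10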